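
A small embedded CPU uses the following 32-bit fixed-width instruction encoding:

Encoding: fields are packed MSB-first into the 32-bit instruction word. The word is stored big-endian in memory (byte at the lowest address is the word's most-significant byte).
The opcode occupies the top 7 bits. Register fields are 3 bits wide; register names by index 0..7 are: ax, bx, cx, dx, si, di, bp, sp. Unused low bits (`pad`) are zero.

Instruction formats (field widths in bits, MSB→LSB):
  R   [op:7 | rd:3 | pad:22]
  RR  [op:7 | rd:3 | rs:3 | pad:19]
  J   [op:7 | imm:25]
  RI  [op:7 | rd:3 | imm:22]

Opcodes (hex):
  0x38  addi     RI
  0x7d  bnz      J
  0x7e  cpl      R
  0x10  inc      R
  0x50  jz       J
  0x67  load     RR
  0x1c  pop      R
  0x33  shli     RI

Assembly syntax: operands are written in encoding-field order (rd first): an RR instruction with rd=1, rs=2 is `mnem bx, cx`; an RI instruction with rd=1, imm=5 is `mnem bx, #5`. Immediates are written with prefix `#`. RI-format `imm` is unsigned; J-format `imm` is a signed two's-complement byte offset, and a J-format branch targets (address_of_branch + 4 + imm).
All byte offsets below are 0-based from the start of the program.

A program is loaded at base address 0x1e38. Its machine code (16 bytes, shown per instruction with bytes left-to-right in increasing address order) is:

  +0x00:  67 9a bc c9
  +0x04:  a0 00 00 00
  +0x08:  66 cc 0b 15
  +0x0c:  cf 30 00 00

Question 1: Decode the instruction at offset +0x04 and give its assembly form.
[04] a0 00 00 00 → 0xa0000000
  op=0xa0000000>>25=0x50 ⇒ jz (J)
  imm: (w>>0)&0x1ffffff=0x0 → #0

jz #0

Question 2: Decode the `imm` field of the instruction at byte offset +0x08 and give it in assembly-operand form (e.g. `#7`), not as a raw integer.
#789269

+0x08: 66 cc 0b 15 ⇒ word 0x66cc0b15 (big)
  top 7b → 0x33 → shli [RI]
  rd: (w>>22)&0x7=0x3 → dx
  imm: (w>>0)&0x3fffff=0xc0b15 → #789269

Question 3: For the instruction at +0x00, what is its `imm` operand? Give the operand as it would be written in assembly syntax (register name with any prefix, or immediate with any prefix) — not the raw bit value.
#1752265

+0x00: 67 9a bc c9 ⇒ word 0x679abcc9 (big)
  top 7b → 0x33 → shli [RI]
  rd@[24:22]=0x6 ⇒ bp
  imm@[21:0]=0x1abcc9 ⇒ #1752265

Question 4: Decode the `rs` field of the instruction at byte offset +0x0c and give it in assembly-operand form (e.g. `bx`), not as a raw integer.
bp

+0x0c: cf 30 00 00 ⇒ word 0xcf300000 (big)
  op=0xcf300000>>25=0x67 ⇒ load (RR)
  rd@[24:22]=0x4 ⇒ si
  rs@[21:19]=0x6 ⇒ bp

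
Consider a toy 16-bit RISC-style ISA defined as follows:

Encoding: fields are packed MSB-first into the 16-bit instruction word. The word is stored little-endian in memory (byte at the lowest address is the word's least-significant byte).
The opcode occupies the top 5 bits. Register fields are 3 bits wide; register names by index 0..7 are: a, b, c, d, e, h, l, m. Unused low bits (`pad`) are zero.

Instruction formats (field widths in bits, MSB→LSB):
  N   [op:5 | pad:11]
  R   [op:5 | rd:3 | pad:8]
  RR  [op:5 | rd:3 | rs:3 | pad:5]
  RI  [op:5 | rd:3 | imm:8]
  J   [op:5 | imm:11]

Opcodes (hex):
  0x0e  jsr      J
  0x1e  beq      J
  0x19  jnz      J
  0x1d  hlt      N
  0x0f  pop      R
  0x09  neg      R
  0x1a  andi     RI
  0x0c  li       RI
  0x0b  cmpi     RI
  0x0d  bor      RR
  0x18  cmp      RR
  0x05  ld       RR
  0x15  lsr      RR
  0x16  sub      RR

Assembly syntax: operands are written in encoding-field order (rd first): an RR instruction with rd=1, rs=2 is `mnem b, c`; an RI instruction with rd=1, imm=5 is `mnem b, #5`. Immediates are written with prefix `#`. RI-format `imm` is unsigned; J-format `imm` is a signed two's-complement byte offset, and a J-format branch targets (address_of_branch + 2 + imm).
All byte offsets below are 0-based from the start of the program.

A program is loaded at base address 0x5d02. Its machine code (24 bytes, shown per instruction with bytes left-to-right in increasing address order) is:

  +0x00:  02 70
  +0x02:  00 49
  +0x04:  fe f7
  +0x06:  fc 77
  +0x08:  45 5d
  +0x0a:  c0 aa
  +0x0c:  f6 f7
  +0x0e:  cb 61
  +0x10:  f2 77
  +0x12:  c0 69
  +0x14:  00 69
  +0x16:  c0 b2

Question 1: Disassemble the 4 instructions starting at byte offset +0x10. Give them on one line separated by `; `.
jsr #-14; bor b, l; bor b, a; sub c, l

+0x10: f2 77 ⇒ word 0x77f2 (little)
  op=0x77f2>>11=0xe ⇒ jsr (J)
  imm@[10:0]=0x7f2 (s11→-14) ⇒ #-14
+0x12: c0 69 ⇒ word 0x69c0 (little)
  op=0x69c0>>11=0xd ⇒ bor (RR)
  rd@[10:8]=0x1 ⇒ b
  rs@[7:5]=0x6 ⇒ l
+0x14: 00 69 ⇒ word 0x6900 (little)
  op=0x6900>>11=0xd ⇒ bor (RR)
  rd@[10:8]=0x1 ⇒ b
  rs@[7:5]=0x0 ⇒ a
+0x16: c0 b2 ⇒ word 0xb2c0 (little)
  op=0xb2c0>>11=0x16 ⇒ sub (RR)
  rd@[10:8]=0x2 ⇒ c
  rs@[7:5]=0x6 ⇒ l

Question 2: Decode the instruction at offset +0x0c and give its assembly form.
+0x0c: f6 f7 ⇒ word 0xf7f6 (little)
  opcode bits[15:11]=0x1e: beq/J
  [10:0] imm=2038 (s11→-10) = #-10

beq #-10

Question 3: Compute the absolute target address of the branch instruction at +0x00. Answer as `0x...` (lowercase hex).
[00] 02 70 → 0x7002
  top 5b → 0xe → jsr [J]
  [10:0] imm=2 = #2
  target = base 0x5d02 + off 0x00 + 2 + imm 2 = 0x5d06

0x5d06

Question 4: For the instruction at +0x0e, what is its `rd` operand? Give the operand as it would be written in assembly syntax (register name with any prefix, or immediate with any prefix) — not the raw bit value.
[0e] cb 61 → 0x61cb
  opcode bits[15:11]=0xc: li/RI
  [10:8] rd=1 = b
  [7:0] imm=203 = #203

b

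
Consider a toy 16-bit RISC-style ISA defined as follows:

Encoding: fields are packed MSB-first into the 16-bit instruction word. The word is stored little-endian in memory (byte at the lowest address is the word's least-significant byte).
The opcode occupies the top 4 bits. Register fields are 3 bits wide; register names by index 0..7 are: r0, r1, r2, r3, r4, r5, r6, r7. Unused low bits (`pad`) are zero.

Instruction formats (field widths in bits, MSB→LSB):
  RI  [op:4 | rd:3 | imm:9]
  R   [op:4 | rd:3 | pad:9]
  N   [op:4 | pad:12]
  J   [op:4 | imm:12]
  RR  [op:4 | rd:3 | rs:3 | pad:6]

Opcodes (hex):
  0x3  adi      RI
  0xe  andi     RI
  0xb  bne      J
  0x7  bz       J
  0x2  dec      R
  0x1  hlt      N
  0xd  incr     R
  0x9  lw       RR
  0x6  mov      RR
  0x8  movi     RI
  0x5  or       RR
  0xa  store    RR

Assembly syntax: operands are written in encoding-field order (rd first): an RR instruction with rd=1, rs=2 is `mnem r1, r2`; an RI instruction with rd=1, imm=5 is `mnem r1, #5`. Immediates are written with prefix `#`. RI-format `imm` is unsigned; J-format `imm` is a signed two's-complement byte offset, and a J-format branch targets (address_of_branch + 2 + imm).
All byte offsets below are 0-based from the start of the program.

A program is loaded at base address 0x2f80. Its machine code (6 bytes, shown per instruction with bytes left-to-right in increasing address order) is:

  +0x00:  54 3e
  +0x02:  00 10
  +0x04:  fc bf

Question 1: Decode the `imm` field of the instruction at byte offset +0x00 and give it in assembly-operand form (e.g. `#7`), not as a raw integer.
+0x00: 54 3e ⇒ word 0x3e54 (little)
  op=0x3e54>>12=0x3 ⇒ adi (RI)
  [11:9] rd=7 = r7
  [8:0] imm=84 = #84

#84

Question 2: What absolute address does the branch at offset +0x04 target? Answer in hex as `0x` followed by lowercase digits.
0x2f82

@+04  little-endian(fc bf) = 0xbffc
  op=0xbffc>>12=0xb ⇒ bne (J)
  [11:0] imm=4092 (s12→-4) = #-4
  target = base 0x2f80 + off 0x04 + 2 + imm -4 = 0x2f82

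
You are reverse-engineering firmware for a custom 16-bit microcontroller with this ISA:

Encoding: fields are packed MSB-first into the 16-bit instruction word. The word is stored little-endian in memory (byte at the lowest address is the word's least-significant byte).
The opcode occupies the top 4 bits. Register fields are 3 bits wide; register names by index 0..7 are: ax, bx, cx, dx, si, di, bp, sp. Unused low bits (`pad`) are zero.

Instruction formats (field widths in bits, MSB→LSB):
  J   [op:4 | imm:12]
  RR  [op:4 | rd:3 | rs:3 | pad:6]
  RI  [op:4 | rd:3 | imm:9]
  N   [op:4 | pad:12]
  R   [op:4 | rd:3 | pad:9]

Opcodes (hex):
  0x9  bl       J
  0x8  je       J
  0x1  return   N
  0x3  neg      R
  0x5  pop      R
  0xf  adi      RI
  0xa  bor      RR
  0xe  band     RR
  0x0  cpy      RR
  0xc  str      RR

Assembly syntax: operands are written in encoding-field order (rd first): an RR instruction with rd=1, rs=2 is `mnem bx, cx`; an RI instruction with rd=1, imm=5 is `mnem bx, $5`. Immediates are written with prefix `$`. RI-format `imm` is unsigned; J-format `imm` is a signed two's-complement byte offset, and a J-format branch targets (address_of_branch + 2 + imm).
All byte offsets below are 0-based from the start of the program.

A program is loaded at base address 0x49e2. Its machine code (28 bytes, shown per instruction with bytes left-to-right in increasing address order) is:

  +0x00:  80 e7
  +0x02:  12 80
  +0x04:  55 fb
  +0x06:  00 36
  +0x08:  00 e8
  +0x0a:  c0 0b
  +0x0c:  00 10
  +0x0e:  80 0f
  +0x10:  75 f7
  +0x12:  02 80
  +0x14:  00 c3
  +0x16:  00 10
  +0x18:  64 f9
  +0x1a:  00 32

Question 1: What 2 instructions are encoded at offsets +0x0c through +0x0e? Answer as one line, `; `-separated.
[0c] 00 10 → 0x1000
  op=0x1000>>12=0x1 ⇒ return (N)
[0e] 80 0f → 0x0f80
  op=0x0f80>>12=0x0 ⇒ cpy (RR)
  [11:9] rd=7 = sp
  [8:6] rs=6 = bp

return; cpy sp, bp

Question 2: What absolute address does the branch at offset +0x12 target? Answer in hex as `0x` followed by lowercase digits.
@+12  little-endian(02 80) = 0x8002
  op=0x8002>>12=0x8 ⇒ je (J)
  imm: (w>>0)&0xfff=0x2 → $2
  target = base 0x49e2 + off 0x12 + 2 + imm 2 = 0x49f8

0x49f8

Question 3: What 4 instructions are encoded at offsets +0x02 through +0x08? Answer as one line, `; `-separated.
je $18; adi di, $341; neg dx; band si, ax

[02] 12 80 → 0x8012
  op=0x8012>>12=0x8 ⇒ je (J)
  imm: (w>>0)&0xfff=0x12 → $18
[04] 55 fb → 0xfb55
  op=0xfb55>>12=0xf ⇒ adi (RI)
  rd: (w>>9)&0x7=0x5 → di
  imm: (w>>0)&0x1ff=0x155 → $341
[06] 00 36 → 0x3600
  op=0x3600>>12=0x3 ⇒ neg (R)
  rd: (w>>9)&0x7=0x3 → dx
[08] 00 e8 → 0xe800
  op=0xe800>>12=0xe ⇒ band (RR)
  rd: (w>>9)&0x7=0x4 → si
  rs: (w>>6)&0x7=0x0 → ax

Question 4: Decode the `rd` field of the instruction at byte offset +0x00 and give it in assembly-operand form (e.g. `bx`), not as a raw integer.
dx

@+00  little-endian(80 e7) = 0xe780
  opcode bits[15:12]=0xe: band/RR
  rd@[11:9]=0x3 ⇒ dx
  rs@[8:6]=0x6 ⇒ bp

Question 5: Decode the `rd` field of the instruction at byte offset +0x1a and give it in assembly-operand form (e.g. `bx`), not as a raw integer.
bx

off 0x1a: read 00 32 as little → 0x3200
  top 4b → 0x3 → neg [R]
  [11:9] rd=1 = bx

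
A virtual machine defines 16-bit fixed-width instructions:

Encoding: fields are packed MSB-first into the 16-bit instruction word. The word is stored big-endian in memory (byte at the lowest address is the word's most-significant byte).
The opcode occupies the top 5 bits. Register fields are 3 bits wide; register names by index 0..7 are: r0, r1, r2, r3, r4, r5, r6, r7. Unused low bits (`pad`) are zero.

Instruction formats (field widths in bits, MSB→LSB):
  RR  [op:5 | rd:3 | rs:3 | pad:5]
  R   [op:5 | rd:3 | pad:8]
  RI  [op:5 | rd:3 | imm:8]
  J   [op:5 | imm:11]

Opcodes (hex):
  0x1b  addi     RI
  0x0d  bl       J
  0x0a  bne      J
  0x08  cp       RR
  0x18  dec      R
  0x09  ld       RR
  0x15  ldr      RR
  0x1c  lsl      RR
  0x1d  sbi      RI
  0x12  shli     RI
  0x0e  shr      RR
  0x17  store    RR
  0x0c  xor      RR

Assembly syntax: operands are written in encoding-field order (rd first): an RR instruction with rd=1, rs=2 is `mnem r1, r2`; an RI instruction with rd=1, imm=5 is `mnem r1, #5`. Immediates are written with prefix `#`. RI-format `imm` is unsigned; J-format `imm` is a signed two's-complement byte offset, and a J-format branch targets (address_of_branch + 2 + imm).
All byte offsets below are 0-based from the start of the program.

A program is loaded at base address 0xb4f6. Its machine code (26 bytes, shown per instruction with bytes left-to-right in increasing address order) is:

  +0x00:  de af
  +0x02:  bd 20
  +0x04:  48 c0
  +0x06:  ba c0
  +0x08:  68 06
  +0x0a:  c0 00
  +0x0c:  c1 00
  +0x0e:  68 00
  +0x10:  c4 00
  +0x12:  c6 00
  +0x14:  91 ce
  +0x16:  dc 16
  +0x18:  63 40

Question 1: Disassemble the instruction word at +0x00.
addi r6, #175

@+00  big-endian(de af) = 0xdeaf
  op=0xdeaf>>11=0x1b ⇒ addi (RI)
  [10:8] rd=6 = r6
  [7:0] imm=175 = #175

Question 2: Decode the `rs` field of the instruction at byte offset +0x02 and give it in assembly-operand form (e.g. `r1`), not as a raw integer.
r1

+0x02: bd 20 ⇒ word 0xbd20 (big)
  op=0xbd20>>11=0x17 ⇒ store (RR)
  rd@[10:8]=0x5 ⇒ r5
  rs@[7:5]=0x1 ⇒ r1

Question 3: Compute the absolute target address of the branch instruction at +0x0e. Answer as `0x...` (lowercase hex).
[0e] 68 00 → 0x6800
  op=0x6800>>11=0xd ⇒ bl (J)
  [10:0] imm=0 = #0
  target = base 0xb4f6 + off 0x0e + 2 + imm 0 = 0xb506

0xb506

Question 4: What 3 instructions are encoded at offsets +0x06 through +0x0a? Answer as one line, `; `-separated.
store r2, r6; bl #6; dec r0

@+06  big-endian(ba c0) = 0xbac0
  opcode bits[15:11]=0x17: store/RR
  rd@[10:8]=0x2 ⇒ r2
  rs@[7:5]=0x6 ⇒ r6
@+08  big-endian(68 06) = 0x6806
  opcode bits[15:11]=0xd: bl/J
  imm@[10:0]=0x6 ⇒ #6
@+0a  big-endian(c0 00) = 0xc000
  opcode bits[15:11]=0x18: dec/R
  rd@[10:8]=0x0 ⇒ r0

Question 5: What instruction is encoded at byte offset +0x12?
dec r6

[12] c6 00 → 0xc600
  opcode bits[15:11]=0x18: dec/R
  rd: (w>>8)&0x7=0x6 → r6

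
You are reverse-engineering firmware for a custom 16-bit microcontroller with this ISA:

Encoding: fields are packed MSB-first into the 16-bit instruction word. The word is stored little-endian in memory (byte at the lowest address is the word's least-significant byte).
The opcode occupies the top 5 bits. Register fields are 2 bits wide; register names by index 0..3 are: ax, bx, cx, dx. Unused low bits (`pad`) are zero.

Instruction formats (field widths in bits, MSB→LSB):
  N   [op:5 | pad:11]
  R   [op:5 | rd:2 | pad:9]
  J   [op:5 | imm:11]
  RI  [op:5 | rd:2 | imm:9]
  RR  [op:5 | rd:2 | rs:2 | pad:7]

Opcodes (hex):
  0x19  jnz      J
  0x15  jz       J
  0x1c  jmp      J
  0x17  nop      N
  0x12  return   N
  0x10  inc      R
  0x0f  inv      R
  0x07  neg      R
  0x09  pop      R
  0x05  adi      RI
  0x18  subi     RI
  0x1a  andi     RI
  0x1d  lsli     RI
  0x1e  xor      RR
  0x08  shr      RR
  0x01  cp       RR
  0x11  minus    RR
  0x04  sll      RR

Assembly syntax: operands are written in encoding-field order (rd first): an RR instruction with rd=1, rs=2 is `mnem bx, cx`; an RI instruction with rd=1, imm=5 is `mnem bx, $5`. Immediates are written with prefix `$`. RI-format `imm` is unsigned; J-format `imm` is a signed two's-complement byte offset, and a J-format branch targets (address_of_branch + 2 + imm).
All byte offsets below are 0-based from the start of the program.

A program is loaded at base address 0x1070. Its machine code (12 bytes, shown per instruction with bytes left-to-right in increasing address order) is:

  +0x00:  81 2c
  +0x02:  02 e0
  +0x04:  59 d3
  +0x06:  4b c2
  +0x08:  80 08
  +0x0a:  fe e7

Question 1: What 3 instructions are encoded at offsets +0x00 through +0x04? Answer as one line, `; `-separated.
adi cx, $129; jmp $2; andi bx, $345

[00] 81 2c → 0x2c81
  opcode bits[15:11]=0x5: adi/RI
  rd: (w>>9)&0x3=0x2 → cx
  imm: (w>>0)&0x1ff=0x81 → $129
[02] 02 e0 → 0xe002
  opcode bits[15:11]=0x1c: jmp/J
  imm: (w>>0)&0x7ff=0x2 → $2
[04] 59 d3 → 0xd359
  opcode bits[15:11]=0x1a: andi/RI
  rd: (w>>9)&0x3=0x1 → bx
  imm: (w>>0)&0x1ff=0x159 → $345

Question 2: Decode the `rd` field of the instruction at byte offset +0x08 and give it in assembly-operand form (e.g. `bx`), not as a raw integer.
off 0x08: read 80 08 as little → 0x0880
  op=0x0880>>11=0x1 ⇒ cp (RR)
  rd: (w>>9)&0x3=0x0 → ax
  rs: (w>>7)&0x3=0x1 → bx

ax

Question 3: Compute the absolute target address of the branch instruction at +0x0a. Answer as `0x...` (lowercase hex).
[0a] fe e7 → 0xe7fe
  op=0xe7fe>>11=0x1c ⇒ jmp (J)
  imm: (w>>0)&0x7ff=0x7fe (s11→-2) → $-2
  target = base 0x1070 + off 0x0a + 2 + imm -2 = 0x107a

0x107a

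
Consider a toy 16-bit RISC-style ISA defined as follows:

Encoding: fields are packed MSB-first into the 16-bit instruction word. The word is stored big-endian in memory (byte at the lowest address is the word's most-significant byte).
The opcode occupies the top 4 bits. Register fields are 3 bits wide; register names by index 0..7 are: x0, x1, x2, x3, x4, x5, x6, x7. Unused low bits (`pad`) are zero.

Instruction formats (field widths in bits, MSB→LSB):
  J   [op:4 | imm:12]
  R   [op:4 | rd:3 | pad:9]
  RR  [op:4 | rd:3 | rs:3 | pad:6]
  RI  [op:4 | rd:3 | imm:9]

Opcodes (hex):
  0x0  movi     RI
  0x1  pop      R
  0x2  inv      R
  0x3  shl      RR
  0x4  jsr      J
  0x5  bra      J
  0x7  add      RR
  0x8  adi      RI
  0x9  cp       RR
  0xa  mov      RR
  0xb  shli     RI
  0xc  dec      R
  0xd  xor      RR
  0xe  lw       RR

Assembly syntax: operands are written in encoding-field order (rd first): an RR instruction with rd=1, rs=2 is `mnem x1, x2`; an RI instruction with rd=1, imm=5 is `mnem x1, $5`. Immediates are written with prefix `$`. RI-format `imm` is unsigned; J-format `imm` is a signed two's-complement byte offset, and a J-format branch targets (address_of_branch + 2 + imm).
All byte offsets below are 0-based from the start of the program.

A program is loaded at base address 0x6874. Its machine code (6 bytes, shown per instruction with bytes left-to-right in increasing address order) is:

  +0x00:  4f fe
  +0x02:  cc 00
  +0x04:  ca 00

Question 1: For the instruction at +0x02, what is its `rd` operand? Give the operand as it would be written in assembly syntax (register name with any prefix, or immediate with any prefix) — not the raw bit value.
x6

[02] cc 00 → 0xcc00
  top 4b → 0xc → dec [R]
  rd: (w>>9)&0x7=0x6 → x6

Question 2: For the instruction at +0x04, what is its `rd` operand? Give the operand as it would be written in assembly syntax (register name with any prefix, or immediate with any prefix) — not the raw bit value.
off 0x04: read ca 00 as big → 0xca00
  top 4b → 0xc → dec [R]
  rd@[11:9]=0x5 ⇒ x5

x5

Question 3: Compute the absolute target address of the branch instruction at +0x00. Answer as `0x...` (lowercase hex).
0x6874

@+00  big-endian(4f fe) = 0x4ffe
  opcode bits[15:12]=0x4: jsr/J
  imm: (w>>0)&0xfff=0xffe (s12→-2) → $-2
  target = base 0x6874 + off 0x00 + 2 + imm -2 = 0x6874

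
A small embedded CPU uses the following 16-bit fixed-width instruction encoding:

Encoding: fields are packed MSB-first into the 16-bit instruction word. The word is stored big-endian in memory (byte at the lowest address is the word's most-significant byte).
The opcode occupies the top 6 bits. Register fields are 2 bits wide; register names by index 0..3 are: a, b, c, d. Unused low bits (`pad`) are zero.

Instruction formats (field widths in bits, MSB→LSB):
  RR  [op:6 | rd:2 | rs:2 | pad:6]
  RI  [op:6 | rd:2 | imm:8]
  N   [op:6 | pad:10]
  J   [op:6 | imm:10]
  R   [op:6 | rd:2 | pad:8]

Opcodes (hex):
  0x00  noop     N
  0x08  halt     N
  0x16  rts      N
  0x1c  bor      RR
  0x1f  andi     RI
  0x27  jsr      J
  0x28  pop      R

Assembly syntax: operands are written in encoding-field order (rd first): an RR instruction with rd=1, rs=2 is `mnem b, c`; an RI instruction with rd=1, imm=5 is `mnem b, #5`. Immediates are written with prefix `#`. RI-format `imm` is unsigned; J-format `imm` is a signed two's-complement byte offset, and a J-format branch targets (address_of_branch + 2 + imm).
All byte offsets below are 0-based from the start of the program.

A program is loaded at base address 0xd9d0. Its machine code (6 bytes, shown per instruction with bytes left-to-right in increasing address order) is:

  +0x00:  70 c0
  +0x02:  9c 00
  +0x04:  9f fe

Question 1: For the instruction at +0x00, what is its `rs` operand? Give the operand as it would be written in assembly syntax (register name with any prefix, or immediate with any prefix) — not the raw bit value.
d

off 0x00: read 70 c0 as big → 0x70c0
  opcode bits[15:10]=0x1c: bor/RR
  rd@[9:8]=0x0 ⇒ a
  rs@[7:6]=0x3 ⇒ d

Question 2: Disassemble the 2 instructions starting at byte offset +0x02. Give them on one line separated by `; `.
off 0x02: read 9c 00 as big → 0x9c00
  op=0x9c00>>10=0x27 ⇒ jsr (J)
  [9:0] imm=0 = #0
off 0x04: read 9f fe as big → 0x9ffe
  op=0x9ffe>>10=0x27 ⇒ jsr (J)
  [9:0] imm=1022 (s10→-2) = #-2

jsr #0; jsr #-2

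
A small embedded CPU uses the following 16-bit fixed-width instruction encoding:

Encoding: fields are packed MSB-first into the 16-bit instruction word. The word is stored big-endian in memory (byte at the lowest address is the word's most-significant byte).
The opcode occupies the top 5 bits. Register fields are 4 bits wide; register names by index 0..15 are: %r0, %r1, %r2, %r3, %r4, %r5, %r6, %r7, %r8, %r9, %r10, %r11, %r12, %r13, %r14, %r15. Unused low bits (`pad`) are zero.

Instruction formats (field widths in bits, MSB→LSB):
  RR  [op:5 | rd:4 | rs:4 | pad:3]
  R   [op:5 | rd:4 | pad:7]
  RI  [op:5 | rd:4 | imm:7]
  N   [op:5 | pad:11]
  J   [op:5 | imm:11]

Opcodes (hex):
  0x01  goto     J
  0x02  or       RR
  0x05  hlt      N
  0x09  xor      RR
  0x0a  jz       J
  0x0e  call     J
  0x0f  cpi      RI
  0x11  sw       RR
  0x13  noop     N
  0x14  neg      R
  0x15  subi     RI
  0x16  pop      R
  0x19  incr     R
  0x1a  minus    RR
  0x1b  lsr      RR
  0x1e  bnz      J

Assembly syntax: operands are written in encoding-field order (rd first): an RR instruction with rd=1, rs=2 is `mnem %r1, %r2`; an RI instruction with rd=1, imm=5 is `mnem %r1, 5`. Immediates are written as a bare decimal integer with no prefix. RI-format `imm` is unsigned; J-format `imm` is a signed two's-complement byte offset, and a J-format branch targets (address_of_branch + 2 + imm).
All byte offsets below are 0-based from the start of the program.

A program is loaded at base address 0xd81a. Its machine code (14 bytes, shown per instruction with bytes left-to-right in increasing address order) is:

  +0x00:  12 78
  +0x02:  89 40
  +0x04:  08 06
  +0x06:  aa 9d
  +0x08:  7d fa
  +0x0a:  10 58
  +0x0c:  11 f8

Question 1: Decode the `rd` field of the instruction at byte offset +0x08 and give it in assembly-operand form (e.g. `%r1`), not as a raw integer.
%r11

@+08  big-endian(7d fa) = 0x7dfa
  top 5b → 0xf → cpi [RI]
  [10:7] rd=11 = %r11
  [6:0] imm=122 = 122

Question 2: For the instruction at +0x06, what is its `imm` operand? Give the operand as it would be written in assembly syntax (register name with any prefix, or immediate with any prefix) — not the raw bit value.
off 0x06: read aa 9d as big → 0xaa9d
  top 5b → 0x15 → subi [RI]
  rd: (w>>7)&0xf=0x5 → %r5
  imm: (w>>0)&0x7f=0x1d → 29

29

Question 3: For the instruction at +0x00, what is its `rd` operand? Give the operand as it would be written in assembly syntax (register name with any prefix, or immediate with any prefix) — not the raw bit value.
%r4

[00] 12 78 → 0x1278
  op=0x1278>>11=0x2 ⇒ or (RR)
  rd@[10:7]=0x4 ⇒ %r4
  rs@[6:3]=0xf ⇒ %r15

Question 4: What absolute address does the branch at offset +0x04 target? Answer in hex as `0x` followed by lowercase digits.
0xd826

+0x04: 08 06 ⇒ word 0x0806 (big)
  opcode bits[15:11]=0x1: goto/J
  imm@[10:0]=0x6 ⇒ 6
  target = base 0xd81a + off 0x04 + 2 + imm 6 = 0xd826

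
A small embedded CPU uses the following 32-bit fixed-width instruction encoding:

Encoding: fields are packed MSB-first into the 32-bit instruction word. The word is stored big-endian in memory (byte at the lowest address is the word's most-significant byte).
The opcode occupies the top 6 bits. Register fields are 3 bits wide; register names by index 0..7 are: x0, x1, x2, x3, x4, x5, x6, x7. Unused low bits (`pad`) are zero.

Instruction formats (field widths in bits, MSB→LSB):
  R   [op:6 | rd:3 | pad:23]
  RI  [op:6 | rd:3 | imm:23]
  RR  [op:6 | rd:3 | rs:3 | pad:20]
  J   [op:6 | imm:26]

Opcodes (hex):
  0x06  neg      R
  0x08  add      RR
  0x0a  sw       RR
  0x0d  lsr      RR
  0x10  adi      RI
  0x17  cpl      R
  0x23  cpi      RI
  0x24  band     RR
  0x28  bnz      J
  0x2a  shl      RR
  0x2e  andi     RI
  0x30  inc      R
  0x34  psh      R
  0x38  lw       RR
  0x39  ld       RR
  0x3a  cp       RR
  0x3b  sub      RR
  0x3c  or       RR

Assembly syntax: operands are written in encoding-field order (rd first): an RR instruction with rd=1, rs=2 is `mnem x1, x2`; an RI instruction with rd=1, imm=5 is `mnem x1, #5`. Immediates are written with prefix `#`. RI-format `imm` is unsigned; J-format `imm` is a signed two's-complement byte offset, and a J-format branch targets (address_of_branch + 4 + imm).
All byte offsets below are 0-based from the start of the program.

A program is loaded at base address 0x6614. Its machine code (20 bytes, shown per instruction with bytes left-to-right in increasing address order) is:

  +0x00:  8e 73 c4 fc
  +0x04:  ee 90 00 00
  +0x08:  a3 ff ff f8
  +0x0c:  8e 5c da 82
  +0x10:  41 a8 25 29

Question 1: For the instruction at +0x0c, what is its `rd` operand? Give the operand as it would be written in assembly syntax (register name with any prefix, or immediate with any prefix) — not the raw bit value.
x4

[0c] 8e 5c da 82 → 0x8e5cda82
  op=0x8e5cda82>>26=0x23 ⇒ cpi (RI)
  rd@[25:23]=0x4 ⇒ x4
  imm@[22:0]=0x5cda82 ⇒ #6085250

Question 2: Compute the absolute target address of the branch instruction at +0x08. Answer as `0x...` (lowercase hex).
0x6618

off 0x08: read a3 ff ff f8 as big → 0xa3fffff8
  op=0xa3fffff8>>26=0x28 ⇒ bnz (J)
  imm@[25:0]=0x3fffff8 (s26→-8) ⇒ #-8
  target = base 0x6614 + off 0x08 + 4 + imm -8 = 0x6618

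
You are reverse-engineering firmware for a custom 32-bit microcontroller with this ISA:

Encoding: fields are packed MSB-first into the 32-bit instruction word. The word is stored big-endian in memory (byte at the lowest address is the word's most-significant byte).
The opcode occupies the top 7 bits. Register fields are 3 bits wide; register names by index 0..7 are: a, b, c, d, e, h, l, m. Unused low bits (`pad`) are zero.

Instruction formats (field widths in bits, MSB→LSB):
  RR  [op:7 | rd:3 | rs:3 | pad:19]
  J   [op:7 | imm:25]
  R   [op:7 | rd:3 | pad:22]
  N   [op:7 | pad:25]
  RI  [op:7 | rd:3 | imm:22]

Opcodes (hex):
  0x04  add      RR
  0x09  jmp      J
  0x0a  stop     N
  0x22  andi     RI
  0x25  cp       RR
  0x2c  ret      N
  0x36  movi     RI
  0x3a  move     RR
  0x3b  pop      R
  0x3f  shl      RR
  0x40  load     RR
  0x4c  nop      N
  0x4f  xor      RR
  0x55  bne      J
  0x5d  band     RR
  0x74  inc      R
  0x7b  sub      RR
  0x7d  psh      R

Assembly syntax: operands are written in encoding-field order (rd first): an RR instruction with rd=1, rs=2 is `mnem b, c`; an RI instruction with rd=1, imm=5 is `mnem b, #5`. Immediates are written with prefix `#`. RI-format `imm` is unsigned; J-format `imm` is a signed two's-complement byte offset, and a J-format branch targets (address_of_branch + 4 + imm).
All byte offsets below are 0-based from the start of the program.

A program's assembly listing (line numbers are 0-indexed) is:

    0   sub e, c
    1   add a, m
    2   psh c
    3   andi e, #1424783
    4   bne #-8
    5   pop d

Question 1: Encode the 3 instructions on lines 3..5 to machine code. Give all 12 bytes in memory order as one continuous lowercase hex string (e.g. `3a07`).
line 3 (andi): pack op=0x22:7|rd=4:3|imm=1424783:22 = 0x4515bd8f; big→ 45 15 bd 8f
line 4 (bne): pack op=0x55:7|imm=-8:25 = 0xabfffff8; big→ ab ff ff f8
line 5 (pop): pack op=0x3b:7|rd=3:3|pad=0:22 = 0x76c00000; big→ 76 c0 00 00

4515bd8fabfffff876c00000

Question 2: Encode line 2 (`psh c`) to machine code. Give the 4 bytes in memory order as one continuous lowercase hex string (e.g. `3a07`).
line 2 (psh): pack op=0x7d:7|rd=2:3|pad=0:22 = 0xfa800000; big→ fa 80 00 00

fa800000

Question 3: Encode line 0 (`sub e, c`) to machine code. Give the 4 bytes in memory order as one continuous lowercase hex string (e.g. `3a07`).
f7100000

0. sub fields op=0x7b:7|rd=4:3|rs=2:3|pad=0:19 → word f7100000h → f7 10 00 00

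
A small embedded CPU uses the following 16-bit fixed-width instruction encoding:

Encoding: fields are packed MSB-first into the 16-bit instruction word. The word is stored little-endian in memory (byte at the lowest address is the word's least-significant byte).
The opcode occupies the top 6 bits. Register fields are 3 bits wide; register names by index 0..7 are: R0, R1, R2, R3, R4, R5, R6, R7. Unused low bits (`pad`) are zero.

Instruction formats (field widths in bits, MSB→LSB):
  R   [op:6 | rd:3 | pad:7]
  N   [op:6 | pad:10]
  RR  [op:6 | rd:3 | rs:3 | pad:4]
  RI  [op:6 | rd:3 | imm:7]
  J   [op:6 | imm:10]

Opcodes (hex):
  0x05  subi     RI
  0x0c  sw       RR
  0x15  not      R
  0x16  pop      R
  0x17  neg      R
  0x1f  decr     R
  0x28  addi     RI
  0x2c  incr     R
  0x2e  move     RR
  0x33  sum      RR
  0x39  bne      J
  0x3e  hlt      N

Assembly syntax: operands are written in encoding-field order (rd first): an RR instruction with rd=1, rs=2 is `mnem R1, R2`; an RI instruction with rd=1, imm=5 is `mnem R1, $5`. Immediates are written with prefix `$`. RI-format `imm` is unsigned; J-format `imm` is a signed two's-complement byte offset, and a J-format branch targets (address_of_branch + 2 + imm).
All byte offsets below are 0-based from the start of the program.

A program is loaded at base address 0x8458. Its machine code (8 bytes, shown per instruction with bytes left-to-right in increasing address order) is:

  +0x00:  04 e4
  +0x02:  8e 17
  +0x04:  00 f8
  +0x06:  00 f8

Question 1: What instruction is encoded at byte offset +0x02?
subi R7, $14

@+02  little-endian(8e 17) = 0x178e
  opcode bits[15:10]=0x5: subi/RI
  rd: (w>>7)&0x7=0x7 → R7
  imm: (w>>0)&0x7f=0xe → $14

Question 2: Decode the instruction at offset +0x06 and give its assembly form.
off 0x06: read 00 f8 as little → 0xf800
  top 6b → 0x3e → hlt [N]

hlt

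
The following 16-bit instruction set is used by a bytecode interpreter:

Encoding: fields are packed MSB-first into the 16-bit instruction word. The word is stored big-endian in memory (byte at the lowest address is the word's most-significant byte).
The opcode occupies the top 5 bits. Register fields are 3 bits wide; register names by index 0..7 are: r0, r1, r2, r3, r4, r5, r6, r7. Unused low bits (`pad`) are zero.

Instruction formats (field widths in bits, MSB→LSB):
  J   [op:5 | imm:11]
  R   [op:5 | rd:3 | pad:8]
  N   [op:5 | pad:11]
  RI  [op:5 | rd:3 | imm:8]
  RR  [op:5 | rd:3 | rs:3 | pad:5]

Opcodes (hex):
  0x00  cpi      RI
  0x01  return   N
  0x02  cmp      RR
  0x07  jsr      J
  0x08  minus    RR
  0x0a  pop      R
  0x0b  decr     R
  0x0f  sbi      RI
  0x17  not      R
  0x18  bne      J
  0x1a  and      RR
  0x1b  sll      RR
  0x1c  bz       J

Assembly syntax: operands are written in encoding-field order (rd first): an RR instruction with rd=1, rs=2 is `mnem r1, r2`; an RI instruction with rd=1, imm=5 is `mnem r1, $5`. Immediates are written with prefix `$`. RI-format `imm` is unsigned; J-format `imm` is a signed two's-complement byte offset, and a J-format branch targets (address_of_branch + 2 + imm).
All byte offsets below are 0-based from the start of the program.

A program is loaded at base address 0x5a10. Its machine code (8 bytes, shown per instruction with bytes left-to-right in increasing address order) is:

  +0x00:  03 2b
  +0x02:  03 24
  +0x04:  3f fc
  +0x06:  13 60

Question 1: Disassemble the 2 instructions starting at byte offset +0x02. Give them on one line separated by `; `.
[02] 03 24 → 0x0324
  op=0x0324>>11=0x0 ⇒ cpi (RI)
  rd: (w>>8)&0x7=0x3 → r3
  imm: (w>>0)&0xff=0x24 → $36
[04] 3f fc → 0x3ffc
  op=0x3ffc>>11=0x7 ⇒ jsr (J)
  imm: (w>>0)&0x7ff=0x7fc (s11→-4) → $-4

cpi r3, $36; jsr $-4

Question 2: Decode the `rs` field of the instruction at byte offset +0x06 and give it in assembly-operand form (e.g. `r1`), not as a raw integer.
r3

[06] 13 60 → 0x1360
  op=0x1360>>11=0x2 ⇒ cmp (RR)
  [10:8] rd=3 = r3
  [7:5] rs=3 = r3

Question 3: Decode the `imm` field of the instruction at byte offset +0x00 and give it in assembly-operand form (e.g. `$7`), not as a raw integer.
+0x00: 03 2b ⇒ word 0x032b (big)
  op=0x032b>>11=0x0 ⇒ cpi (RI)
  [10:8] rd=3 = r3
  [7:0] imm=43 = $43

$43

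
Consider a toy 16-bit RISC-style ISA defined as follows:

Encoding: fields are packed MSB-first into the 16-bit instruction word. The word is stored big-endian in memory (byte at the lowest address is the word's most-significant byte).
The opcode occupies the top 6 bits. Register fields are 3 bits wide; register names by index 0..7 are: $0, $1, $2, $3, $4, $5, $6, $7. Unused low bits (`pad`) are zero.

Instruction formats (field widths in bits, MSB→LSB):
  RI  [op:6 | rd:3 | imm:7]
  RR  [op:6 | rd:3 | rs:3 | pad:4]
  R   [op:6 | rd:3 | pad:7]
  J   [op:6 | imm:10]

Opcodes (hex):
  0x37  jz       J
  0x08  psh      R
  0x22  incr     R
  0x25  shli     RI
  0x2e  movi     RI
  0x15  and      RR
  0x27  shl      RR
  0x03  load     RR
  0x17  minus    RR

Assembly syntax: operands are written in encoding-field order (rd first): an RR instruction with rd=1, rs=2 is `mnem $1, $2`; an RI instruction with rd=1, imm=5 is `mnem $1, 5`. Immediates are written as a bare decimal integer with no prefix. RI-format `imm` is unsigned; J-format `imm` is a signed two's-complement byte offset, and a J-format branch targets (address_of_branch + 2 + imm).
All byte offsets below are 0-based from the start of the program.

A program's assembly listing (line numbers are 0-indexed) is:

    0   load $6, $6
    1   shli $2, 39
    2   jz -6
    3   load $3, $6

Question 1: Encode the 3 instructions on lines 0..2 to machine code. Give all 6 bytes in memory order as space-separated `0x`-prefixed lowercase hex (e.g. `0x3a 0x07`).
0. load fields op=0x3:6|rd=6:3|rs=6:3|pad=0:4 → word 0f60h → 0f 60
1. shli fields op=0x25:6|rd=2:3|imm=39:7 → word 9527h → 95 27
2. jz fields op=0x37:6|imm=-6:10 → word dffah → df fa

0x0f 0x60 0x95 0x27 0xdf 0xfa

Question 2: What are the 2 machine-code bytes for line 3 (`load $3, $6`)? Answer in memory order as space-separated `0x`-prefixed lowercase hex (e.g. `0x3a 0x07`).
0x0d 0xe0

3. load fields op=0x3:6|rd=3:3|rs=6:3|pad=0:4 → word 0de0h → 0d e0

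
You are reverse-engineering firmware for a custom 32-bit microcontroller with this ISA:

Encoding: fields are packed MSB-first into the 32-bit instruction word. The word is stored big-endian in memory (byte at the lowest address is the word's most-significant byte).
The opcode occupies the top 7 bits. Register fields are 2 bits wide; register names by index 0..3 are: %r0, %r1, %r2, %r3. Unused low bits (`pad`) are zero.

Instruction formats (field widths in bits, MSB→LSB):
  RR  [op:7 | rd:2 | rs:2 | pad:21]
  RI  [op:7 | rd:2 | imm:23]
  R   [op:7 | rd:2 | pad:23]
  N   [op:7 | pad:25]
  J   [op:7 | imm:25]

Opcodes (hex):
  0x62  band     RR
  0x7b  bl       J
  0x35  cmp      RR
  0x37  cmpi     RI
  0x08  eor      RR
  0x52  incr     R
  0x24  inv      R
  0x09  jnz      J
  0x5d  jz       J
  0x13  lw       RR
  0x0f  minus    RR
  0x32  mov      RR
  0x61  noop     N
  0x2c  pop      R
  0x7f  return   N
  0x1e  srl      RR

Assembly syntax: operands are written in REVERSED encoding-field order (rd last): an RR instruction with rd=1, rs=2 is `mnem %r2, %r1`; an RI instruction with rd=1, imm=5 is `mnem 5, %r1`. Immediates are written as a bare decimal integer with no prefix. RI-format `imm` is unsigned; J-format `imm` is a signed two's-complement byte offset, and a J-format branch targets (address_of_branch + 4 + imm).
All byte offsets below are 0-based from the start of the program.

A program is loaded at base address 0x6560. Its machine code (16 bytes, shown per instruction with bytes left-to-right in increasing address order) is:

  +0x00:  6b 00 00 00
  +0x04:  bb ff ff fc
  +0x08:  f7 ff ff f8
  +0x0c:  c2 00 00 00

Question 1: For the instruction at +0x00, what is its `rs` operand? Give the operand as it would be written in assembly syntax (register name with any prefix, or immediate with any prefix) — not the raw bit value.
@+00  big-endian(6b 00 00 00) = 0x6b000000
  top 7b → 0x35 → cmp [RR]
  rd: (w>>23)&0x3=0x2 → %r2
  rs: (w>>21)&0x3=0x0 → %r0

%r0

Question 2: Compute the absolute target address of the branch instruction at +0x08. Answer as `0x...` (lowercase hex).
off 0x08: read f7 ff ff f8 as big → 0xf7fffff8
  top 7b → 0x7b → bl [J]
  imm@[24:0]=0x1fffff8 (s25→-8) ⇒ -8
  target = base 0x6560 + off 0x08 + 4 + imm -8 = 0x6564

0x6564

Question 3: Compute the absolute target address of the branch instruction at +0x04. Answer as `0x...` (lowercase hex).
0x6564

@+04  big-endian(bb ff ff fc) = 0xbbfffffc
  opcode bits[31:25]=0x5d: jz/J
  imm: (w>>0)&0x1ffffff=0x1fffffc (s25→-4) → -4
  target = base 0x6560 + off 0x04 + 4 + imm -4 = 0x6564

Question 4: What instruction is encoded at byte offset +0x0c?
[0c] c2 00 00 00 → 0xc2000000
  op=0xc2000000>>25=0x61 ⇒ noop (N)

noop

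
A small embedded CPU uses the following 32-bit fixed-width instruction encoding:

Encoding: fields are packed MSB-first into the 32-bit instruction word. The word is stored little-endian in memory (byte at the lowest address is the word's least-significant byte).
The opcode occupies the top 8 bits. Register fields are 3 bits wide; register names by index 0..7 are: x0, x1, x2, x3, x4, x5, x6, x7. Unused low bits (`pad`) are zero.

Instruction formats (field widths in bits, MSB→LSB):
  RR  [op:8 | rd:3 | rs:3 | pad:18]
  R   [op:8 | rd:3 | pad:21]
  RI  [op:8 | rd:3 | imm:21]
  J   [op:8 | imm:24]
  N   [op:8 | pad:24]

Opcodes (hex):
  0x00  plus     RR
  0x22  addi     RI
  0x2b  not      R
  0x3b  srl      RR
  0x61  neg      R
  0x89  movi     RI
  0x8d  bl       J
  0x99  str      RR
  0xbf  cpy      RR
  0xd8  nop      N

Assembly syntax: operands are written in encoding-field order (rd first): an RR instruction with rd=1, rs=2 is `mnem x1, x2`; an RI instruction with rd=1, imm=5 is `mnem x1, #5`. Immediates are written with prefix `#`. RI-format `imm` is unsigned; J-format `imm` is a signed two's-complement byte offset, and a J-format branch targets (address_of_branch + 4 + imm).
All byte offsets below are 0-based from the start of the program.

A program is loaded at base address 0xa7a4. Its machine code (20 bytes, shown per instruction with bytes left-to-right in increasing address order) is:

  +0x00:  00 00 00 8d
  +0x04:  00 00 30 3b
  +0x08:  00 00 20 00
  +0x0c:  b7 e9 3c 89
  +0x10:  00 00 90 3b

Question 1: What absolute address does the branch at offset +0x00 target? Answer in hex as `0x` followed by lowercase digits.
+0x00: 00 00 00 8d ⇒ word 0x8d000000 (little)
  opcode bits[31:24]=0x8d: bl/J
  [23:0] imm=0 = #0
  target = base 0xa7a4 + off 0x00 + 4 + imm 0 = 0xa7a8

0xa7a8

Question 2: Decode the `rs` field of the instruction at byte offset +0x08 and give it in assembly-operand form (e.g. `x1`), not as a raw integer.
x0

@+08  little-endian(00 00 20 00) = 0x00200000
  top 8b → 0x0 → plus [RR]
  [23:21] rd=1 = x1
  [20:18] rs=0 = x0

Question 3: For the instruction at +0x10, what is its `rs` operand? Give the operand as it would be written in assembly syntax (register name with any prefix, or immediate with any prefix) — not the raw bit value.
x4

[10] 00 00 90 3b → 0x3b900000
  op=0x3b900000>>24=0x3b ⇒ srl (RR)
  rd@[23:21]=0x4 ⇒ x4
  rs@[20:18]=0x4 ⇒ x4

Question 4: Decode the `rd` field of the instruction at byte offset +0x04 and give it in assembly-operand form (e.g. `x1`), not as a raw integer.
x1

off 0x04: read 00 00 30 3b as little → 0x3b300000
  opcode bits[31:24]=0x3b: srl/RR
  rd: (w>>21)&0x7=0x1 → x1
  rs: (w>>18)&0x7=0x4 → x4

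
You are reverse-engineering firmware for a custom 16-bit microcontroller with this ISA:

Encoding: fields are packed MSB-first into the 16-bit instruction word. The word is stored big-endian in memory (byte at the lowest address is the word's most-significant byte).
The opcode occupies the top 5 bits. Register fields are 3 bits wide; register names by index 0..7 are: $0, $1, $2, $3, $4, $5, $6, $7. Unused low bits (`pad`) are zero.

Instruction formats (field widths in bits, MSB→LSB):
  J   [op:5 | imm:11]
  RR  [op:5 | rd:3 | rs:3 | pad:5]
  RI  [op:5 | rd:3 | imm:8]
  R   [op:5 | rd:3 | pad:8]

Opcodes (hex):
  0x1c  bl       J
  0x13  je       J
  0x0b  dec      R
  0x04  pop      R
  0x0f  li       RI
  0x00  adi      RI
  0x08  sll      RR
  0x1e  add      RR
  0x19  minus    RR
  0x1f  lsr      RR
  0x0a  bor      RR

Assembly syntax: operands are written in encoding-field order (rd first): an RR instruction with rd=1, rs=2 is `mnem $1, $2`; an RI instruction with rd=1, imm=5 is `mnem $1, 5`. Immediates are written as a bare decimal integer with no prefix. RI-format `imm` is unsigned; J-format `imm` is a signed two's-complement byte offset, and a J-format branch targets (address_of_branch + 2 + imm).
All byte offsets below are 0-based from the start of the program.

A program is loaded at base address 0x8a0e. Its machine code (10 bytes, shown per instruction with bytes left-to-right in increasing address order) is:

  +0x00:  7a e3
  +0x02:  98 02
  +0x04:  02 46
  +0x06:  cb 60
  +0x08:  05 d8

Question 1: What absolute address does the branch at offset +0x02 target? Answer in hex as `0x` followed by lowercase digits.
off 0x02: read 98 02 as big → 0x9802
  opcode bits[15:11]=0x13: je/J
  imm@[10:0]=0x2 ⇒ 2
  target = base 0x8a0e + off 0x02 + 2 + imm 2 = 0x8a14

0x8a14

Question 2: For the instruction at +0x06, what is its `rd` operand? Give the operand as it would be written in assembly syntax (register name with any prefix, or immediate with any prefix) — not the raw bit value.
@+06  big-endian(cb 60) = 0xcb60
  top 5b → 0x19 → minus [RR]
  [10:8] rd=3 = $3
  [7:5] rs=3 = $3

$3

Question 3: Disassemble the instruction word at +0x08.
@+08  big-endian(05 d8) = 0x05d8
  opcode bits[15:11]=0x0: adi/RI
  rd@[10:8]=0x5 ⇒ $5
  imm@[7:0]=0xd8 ⇒ 216

adi $5, 216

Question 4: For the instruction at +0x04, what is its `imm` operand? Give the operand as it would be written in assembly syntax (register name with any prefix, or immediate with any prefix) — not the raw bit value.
70

[04] 02 46 → 0x0246
  op=0x0246>>11=0x0 ⇒ adi (RI)
  [10:8] rd=2 = $2
  [7:0] imm=70 = 70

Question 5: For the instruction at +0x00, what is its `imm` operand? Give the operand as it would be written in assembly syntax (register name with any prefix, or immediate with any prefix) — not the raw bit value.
227

+0x00: 7a e3 ⇒ word 0x7ae3 (big)
  opcode bits[15:11]=0xf: li/RI
  rd: (w>>8)&0x7=0x2 → $2
  imm: (w>>0)&0xff=0xe3 → 227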